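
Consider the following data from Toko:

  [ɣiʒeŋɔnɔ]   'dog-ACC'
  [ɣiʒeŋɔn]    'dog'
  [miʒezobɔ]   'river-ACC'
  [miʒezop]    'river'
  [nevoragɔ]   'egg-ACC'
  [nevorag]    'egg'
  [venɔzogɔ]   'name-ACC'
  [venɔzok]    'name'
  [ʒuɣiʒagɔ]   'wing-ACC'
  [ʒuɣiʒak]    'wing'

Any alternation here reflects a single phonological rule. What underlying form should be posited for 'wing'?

The stem for 'wing' ends in [g] in [ʒuɣiʒagɔ] but [k] in [ʒuɣiʒak].
If /g/ were underlying and a rule turned it into [k] in isolation, 'egg' would also alternate; but it has [g] in both [nevoragɔ] and [nevorag].
The alternation reflects intervocalic voicing: voiceless stops become voiced between vowels. /k/ is underlying.
Hence 'wing' is /ʒuɣiʒak/ underlyingly.

/ʒuɣiʒak/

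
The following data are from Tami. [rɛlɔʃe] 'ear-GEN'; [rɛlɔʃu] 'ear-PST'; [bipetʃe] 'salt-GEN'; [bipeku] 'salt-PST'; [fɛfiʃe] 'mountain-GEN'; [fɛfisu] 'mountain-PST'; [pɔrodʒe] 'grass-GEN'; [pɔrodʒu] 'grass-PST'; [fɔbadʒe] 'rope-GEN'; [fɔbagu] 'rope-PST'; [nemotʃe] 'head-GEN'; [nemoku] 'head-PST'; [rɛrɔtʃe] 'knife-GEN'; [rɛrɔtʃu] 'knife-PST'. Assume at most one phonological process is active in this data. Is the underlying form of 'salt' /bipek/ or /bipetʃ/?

'salt' shows [tʃ] ~ [k] at the end of the stem ([bipetʃe] vs [bipeku]).
The stem 'knife' ([rɛrɔtʃe], [rɛrɔtʃu]) shows [tʃ] unchanged in both environments, so [tʃ] cannot be basic with [k] derived before the PST suffix.
The underlying segment must be /k/; /k/, /g/ and /s/ become palato-alveolar [tʃ], [dʒ] and [ʃ] before a front vowel, yielding [tʃ] there.

/bipek/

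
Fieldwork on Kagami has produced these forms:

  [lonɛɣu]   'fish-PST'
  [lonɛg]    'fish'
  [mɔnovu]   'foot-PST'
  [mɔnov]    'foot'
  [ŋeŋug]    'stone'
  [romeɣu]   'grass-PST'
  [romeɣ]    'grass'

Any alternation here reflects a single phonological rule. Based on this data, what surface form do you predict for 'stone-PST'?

[ŋeŋuɣu]

The stem for 'fish' ends in [ɣ] in [lonɛɣu] but [g] in [lonɛg].
But 'grass' keeps [ɣ] in both environments ([romeɣu], [romeɣ]), so there is no rule changing /ɣ/ to [g] in isolation.
So /g/ is underlying, and a rule of intervocalic spirantization — voiced stops become fricatives between vowels — gives [ɣ].
The one attested form of 'stone', [ŋeŋug], shows underlying /ŋeŋug/. Applying the same rule between vowels gives [ŋeŋuɣu].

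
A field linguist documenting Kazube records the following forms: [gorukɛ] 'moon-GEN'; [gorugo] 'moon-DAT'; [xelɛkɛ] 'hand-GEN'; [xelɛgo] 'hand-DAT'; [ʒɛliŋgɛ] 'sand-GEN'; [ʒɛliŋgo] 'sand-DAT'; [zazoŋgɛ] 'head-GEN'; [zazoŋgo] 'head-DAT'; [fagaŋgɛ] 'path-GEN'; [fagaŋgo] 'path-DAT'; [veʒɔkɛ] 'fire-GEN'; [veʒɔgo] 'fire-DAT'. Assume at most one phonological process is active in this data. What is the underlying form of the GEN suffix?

The GEN morpheme has two allomorphs, [-gɛ] and [-kɛ].
The DAT suffix, which begins with [g], is invariant after every stem; so [g] is not altered by any rule here.
The GEN suffix is therefore /-kɛ/ underlyingly, with post-nasal voicing: voiceless stops become voiced after a nasal.

/-kɛ/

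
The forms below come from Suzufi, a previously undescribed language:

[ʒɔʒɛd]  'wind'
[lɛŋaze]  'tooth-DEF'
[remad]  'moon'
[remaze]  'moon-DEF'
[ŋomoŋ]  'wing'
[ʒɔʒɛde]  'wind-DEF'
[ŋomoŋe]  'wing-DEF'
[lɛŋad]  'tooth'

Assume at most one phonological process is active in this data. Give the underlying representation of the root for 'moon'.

/remaz/

'moon' shows [d] ~ [z] at the end of the stem ([remad] vs [remaze]).
But 'wind' keeps [d] in both environments ([ʒɔʒɛd], [ʒɔʒɛde]), so there is no rule changing /d/ to [z] before the DEF suffix.
The alternation reflects word-final hardening: voiced fricatives become stops word-finally. /z/ is underlying.
The underlying form of 'moon' is therefore /remaz/.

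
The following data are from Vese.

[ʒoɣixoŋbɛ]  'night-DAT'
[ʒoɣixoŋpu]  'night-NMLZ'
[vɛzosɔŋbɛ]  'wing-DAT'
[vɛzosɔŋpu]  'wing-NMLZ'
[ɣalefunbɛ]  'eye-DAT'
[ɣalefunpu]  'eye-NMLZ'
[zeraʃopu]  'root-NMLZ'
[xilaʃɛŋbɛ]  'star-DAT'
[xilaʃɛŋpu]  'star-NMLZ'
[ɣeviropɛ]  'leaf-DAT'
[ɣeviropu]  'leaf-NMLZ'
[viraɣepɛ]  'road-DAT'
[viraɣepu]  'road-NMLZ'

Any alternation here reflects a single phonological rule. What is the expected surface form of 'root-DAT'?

[zeraʃopɛ]

The DAT suffix surfaces as [-bɛ] and [-pɛ], depending on the final segment of the stem.
The NMLZ suffix, which begins with [p], is invariant after every stem; so [p] is not altered by any rule here.
The DAT suffix is therefore /-bɛ/ underlyingly, with post-vocalic devoicing: voiced stops become voiceless after a vowel.
After 'root', which ends in a vowel, the suffix surfaces as [-pɛ], giving [zeraʃopɛ].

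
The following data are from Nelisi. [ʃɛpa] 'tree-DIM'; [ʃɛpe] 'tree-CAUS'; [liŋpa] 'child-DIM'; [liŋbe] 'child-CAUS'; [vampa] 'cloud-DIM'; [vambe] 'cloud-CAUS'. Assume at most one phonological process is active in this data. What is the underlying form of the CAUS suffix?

/-be/

The CAUS suffix surfaces as [-be] and [-pe], depending on the final segment of the stem.
The DIM suffix, which begins with [p], is invariant after every stem; so [p] is not altered by any rule here.
The CAUS suffix is therefore /-be/ underlyingly, with post-vocalic devoicing: voiced stops become voiceless after a vowel.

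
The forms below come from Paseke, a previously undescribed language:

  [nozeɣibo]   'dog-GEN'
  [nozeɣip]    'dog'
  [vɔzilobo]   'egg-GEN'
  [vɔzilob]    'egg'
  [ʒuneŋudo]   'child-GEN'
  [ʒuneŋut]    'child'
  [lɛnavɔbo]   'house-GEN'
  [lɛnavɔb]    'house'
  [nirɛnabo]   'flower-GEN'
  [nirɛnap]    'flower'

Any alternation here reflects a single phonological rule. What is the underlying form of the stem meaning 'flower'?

The stem for 'flower' ends in [b] in [nirɛnabo] but [p] in [nirɛnap].
The stem 'egg' ([vɔzilobo], [vɔzilob]) shows [b] unchanged in both environments, so [b] cannot be basic with [p] derived in isolation.
So /p/ is underlying, and a rule of intervocalic voicing — voiceless stops become voiced between vowels — gives [b].

/nirɛnap/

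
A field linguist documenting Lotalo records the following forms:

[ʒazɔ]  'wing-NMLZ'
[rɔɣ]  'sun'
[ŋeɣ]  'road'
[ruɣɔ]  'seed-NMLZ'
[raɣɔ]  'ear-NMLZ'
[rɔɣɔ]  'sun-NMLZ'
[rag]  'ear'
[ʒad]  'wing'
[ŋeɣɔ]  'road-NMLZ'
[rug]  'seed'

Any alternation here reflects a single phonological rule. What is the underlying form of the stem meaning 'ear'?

/rag/

In [raɣɔ] and [rag] the final segment of 'ear' alternates: [ɣ] ~ [g].
The stem 'road' ([ŋeɣɔ], [ŋeɣ]) shows [ɣ] unchanged in both environments, so [ɣ] cannot be basic with [g] derived in isolation.
Therefore /g/ is basic and [ɣ] is derived by intervocalic spirantization (voiced stops become fricatives between vowels).
So 'ear' = /rag/.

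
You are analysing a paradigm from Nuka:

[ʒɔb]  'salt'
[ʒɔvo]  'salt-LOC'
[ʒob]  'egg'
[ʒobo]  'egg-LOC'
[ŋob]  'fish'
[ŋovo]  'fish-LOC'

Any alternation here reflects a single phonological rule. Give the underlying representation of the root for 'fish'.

/ŋov/

The root 'fish' surfaces as [ŋob] and [ŋovo], with a stem-final [b] ~ [v] alternation.
The stem 'egg' ([ʒob], [ʒobo]) shows [b] unchanged in both environments, so [b] cannot be basic with [v] derived before the LOC suffix.
The underlying segment must be /v/; voiced fricatives become stops word-finally, yielding [b] there.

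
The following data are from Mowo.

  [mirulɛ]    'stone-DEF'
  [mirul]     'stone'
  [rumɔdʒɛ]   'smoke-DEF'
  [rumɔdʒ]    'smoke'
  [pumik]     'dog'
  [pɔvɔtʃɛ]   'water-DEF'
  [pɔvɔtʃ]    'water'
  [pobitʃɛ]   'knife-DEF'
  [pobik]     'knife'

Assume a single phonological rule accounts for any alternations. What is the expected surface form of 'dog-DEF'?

[pumitʃɛ]

In [pobitʃɛ] and [pobik] the final segment of 'knife' alternates: [tʃ] ~ [k].
Compare 'water', with invariant [tʃ] in [pɔvɔtʃɛ] and [pɔvɔtʃ]: an analysis with underlying /tʃ/ and a rule producing [k] in isolation would wrongly predict alternation here too.
The alternation reflects palatalization before a front vowel: /k/ becomes palato-alveolar [tʃ] before a front vowel. /k/ is underlying.
The one attested form of 'dog', [pumik], shows underlying /pumik/. Applying the same rule before a front vowel gives [pumitʃɛ].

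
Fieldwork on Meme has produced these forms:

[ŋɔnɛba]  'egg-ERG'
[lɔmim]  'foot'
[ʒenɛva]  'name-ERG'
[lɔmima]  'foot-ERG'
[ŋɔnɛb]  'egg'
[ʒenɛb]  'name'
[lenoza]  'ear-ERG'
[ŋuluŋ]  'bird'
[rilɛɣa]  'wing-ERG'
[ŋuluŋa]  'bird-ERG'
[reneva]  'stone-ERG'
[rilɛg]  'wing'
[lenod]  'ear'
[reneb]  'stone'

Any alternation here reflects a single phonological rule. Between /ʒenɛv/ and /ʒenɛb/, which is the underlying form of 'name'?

The stem for 'name' ends in [b] in [ʒenɛb] but [v] in [ʒenɛva].
The stem 'egg' ([ŋɔnɛb], [ŋɔnɛba]) shows [b] unchanged in both environments, so [b] cannot be basic with [v] derived before the ERG suffix.
The underlying segment must be /v/; voiced fricatives become stops word-finally, yielding [b] there.

/ʒenɛv/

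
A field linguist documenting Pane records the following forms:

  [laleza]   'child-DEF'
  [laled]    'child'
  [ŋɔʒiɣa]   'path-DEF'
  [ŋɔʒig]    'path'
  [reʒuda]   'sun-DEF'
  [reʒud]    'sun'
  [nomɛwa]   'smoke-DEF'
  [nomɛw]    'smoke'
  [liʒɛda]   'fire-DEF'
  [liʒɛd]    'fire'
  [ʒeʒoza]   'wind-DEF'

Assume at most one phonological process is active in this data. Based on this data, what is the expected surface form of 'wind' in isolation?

The stem for 'child' ends in [z] in [laleza] but [d] in [laled].
Compare 'sun', with invariant [d] in [reʒuda] and [reʒud]: an analysis with underlying /d/ and a rule producing [z] before the DEF suffix would wrongly predict alternation here too.
The alternation reflects word-final hardening: voiced fricatives become stops word-finally. /z/ is underlying.
From [ʒeʒoza] the stem 'wind' is /ʒeʒoz/; word-finally this yields [ʒeʒod].

[ʒeʒod]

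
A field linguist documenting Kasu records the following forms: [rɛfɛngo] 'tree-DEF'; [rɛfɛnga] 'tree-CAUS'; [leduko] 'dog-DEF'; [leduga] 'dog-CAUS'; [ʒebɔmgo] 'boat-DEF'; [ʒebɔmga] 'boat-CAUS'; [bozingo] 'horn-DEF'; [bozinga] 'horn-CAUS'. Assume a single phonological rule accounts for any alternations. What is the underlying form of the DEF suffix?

/-ko/

The DEF morpheme has two allomorphs, [-go] and [-ko].
The CAUS suffix, which begins with [g], is invariant after every stem; so [g] is not altered by any rule here.
So the underlying form is /-ko/, and voiceless stops become voiced after a nasal.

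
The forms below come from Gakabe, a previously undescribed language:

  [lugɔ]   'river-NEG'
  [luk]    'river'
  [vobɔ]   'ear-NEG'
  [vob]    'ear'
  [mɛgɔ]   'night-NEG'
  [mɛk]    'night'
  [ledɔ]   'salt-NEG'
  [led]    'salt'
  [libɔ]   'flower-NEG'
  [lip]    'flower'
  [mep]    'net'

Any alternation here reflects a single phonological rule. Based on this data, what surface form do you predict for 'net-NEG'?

In [libɔ] and [lip] the final segment of 'flower' alternates: [b] ~ [p].
If /b/ were underlying and a rule turned it into [p] in isolation, 'ear' would also alternate; but it has [b] in both [vobɔ] and [vob].
So /p/ is underlying, and a rule of intervocalic voicing — voiceless stops become voiced between vowels — gives [b].
From [mep] the stem 'net' is /mep/; between vowels this yields [mebɔ].

[mebɔ]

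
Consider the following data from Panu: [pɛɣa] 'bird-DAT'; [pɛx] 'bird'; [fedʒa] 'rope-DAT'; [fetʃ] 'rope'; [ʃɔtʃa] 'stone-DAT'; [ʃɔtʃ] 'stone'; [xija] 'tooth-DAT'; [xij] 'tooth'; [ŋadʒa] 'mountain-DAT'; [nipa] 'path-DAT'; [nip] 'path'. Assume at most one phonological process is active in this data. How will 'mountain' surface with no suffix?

[ŋatʃ]

In [fedʒa] and [fetʃ] the final segment of 'rope' alternates: [dʒ] ~ [tʃ].
The stem 'stone' ([ʃɔtʃa], [ʃɔtʃ]) shows [tʃ] unchanged in both environments, so [tʃ] cannot be basic with [dʒ] derived before the DAT suffix.
The alternation reflects word-final obstruent devoicing: voiced obstruents become voiceless word-finally. /dʒ/ is underlying.
The one attested form of 'mountain', [ŋadʒa], shows underlying /ŋadʒ/. Applying the same rule word-finally gives [ŋatʃ].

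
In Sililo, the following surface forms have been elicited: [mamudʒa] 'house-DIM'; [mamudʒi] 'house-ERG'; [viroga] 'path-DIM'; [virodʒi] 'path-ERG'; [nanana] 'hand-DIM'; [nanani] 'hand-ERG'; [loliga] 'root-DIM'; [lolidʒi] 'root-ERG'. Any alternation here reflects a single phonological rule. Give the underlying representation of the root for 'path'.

/virog/

'path' shows [g] ~ [dʒ] at the end of the stem ([viroga] vs [virodʒi]).
But 'house' keeps [dʒ] in both environments ([mamudʒa], [mamudʒi]), so there is no rule changing /dʒ/ to [g] before the DIM suffix.
Therefore /g/ is basic and [dʒ] is derived by palatalization before a front vowel (/g/ becomes palato-alveolar [dʒ] before a front vowel).
Hence 'path' is /virog/ underlyingly.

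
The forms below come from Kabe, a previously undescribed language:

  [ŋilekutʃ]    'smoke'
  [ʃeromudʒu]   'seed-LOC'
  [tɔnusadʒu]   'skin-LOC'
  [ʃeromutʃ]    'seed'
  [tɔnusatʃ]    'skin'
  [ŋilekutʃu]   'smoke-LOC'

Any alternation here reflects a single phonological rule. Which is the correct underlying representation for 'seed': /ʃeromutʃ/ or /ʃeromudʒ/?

The root 'seed' surfaces as [ʃeromudʒu] and [ʃeromutʃ], with a stem-final [dʒ] ~ [tʃ] alternation.
Compare 'smoke', with invariant [tʃ] in [ŋilekutʃu] and [ŋilekutʃ]: an analysis with underlying /tʃ/ and a rule producing [dʒ] before the LOC suffix would wrongly predict alternation here too.
The alternation reflects word-final obstruent devoicing: voiced obstruents become voiceless word-finally. /dʒ/ is underlying.

/ʃeromudʒ/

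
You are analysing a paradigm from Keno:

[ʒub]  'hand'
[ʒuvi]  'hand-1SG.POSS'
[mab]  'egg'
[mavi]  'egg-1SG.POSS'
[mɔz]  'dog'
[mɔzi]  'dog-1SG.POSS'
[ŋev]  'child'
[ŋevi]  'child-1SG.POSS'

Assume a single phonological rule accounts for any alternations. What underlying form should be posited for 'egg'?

/mab/

The stem for 'egg' ends in [b] in [mab] but [v] in [mavi].
Compare 'child', with invariant [v] in [ŋev] and [ŋevi]: an analysis with underlying /v/ and a rule producing [b] in isolation would wrongly predict alternation here too.
The underlying segment must be /b/; voiced stops become fricatives between vowels, yielding [v] there.
The underlying form of 'egg' is therefore /mab/.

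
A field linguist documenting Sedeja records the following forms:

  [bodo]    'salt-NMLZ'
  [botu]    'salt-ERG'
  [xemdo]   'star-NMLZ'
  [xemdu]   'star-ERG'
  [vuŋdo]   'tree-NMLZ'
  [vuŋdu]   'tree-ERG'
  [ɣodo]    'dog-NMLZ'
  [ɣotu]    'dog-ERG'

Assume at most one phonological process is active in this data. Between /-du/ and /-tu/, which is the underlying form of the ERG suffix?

The ERG morpheme has two allomorphs, [-du] and [-tu].
By contrast the NMLZ suffix keeps its initial [d] throughout — that segment must be underlying.
The ERG suffix is therefore /-tu/ underlyingly, with post-nasal voicing: voiceless stops become voiced after a nasal.

/-tu/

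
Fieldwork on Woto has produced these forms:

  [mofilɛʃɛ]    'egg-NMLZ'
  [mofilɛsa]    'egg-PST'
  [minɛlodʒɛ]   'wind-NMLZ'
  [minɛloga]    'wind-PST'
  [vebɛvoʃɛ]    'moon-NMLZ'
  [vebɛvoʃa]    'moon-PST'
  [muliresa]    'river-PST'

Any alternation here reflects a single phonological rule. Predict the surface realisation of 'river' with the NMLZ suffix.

The stem for 'egg' ends in [ʃ] in [mofilɛʃɛ] but [s] in [mofilɛsa].
But 'moon' keeps [ʃ] in both environments ([vebɛvoʃɛ], [vebɛvoʃa]), so there is no rule changing /ʃ/ to [s] before the PST suffix.
The alternation reflects palatalization before a front vowel: /g/ and /s/ become palato-alveolar [dʒ] and [ʃ] before a front vowel. /s/ is underlying.
From [muliresa] the stem 'river' is /mulires/; before a front vowel this yields [mulireʃɛ].

[mulireʃɛ]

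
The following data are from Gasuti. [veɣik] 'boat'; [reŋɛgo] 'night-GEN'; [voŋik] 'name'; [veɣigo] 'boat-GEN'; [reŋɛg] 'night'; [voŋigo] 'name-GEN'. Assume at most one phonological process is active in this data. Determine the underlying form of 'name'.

/voŋik/

The stem for 'name' ends in [k] in [voŋik] but [g] in [voŋigo].
If /g/ were underlying and a rule turned it into [k] in isolation, 'night' would also alternate; but it has [g] in both [reŋɛg] and [reŋɛgo].
The underlying segment must be /k/; voiceless stops become voiced between vowels, yielding [g] there.
Hence 'name' is /voŋik/ underlyingly.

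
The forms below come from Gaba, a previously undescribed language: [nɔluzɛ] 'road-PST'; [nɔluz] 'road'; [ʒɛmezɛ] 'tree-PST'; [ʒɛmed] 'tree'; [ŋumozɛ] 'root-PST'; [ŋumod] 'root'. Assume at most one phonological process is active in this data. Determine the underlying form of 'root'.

In [ŋumozɛ] and [ŋumod] the final segment of 'root' alternates: [z] ~ [d].
But 'road' keeps [z] in both environments ([nɔluzɛ], [nɔluz]), so there is no rule changing /z/ to [d] in isolation.
The alternation reflects intervocalic spirantization: voiced stops become fricatives between vowels. /d/ is underlying.
The underlying form of 'root' is therefore /ŋumod/.

/ŋumod/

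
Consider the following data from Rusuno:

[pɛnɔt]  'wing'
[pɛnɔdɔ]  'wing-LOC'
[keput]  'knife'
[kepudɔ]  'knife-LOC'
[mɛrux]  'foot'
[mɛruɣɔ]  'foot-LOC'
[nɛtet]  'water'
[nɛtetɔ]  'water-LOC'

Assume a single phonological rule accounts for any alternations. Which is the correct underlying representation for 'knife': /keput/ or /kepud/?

In [keput] and [kepudɔ] the final segment of 'knife' alternates: [t] ~ [d].
Compare 'water', with invariant [t] in [nɛtet] and [nɛtetɔ]: an analysis with underlying /t/ and a rule producing [d] before the LOC suffix would wrongly predict alternation here too.
So /d/ is underlying, and a rule of word-final obstruent devoicing — voiced obstruents become voiceless word-finally — gives [t].

/kepud/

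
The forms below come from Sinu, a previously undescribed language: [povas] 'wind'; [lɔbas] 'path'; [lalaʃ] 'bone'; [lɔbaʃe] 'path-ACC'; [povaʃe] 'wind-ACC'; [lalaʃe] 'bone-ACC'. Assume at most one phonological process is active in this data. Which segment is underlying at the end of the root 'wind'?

The root 'wind' surfaces as [povaʃe] and [povas], with a stem-final [ʃ] ~ [s] alternation.
If /ʃ/ were underlying and a rule turned it into [s] in isolation, 'bone' would also alternate; but it has [ʃ] in both [lalaʃe] and [lalaʃ].
So /s/ is underlying, and a rule of palatalization before a front vowel — /s/ becomes palato-alveolar [ʃ] before a front vowel — gives [ʃ].

/s/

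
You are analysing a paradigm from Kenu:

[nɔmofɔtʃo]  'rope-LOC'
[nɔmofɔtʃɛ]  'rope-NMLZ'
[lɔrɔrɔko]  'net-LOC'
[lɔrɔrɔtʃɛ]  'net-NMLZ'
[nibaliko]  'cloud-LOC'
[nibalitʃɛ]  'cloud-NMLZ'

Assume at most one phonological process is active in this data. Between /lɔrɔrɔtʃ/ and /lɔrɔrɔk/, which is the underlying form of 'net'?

The stem for 'net' ends in [k] in [lɔrɔrɔko] but [tʃ] in [lɔrɔrɔtʃɛ].
But 'rope' keeps [tʃ] in both environments ([nɔmofɔtʃo], [nɔmofɔtʃɛ]), so there is no rule changing /tʃ/ to [k] before the LOC suffix.
So /k/ is underlying, and a rule of palatalization before a front vowel — /k/ becomes palato-alveolar [tʃ] before a front vowel — gives [tʃ].

/lɔrɔrɔk/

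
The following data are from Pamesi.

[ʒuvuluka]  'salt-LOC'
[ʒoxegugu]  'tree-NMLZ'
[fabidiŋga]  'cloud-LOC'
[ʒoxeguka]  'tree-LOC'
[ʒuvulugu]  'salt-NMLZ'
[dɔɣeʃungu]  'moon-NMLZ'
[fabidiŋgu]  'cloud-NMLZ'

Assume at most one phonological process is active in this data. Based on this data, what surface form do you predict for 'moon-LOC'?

[dɔɣeʃunga]

The LOC suffix surfaces as [-ga] and [-ka], depending on the final segment of the stem.
By contrast the NMLZ suffix keeps its initial [g] throughout — that segment must be underlying.
The LOC suffix is therefore /-ka/ underlyingly, with post-nasal voicing: voiceless stops become voiced after a nasal.
After 'moon', which ends in a nasal, the suffix surfaces as [-ga], giving [dɔɣeʃunga].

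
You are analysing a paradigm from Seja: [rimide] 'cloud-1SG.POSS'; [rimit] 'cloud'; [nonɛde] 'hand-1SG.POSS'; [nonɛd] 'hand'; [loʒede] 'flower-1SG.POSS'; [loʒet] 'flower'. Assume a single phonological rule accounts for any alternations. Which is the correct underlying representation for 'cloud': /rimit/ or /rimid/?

/rimit/

In [rimide] and [rimit] the final segment of 'cloud' alternates: [d] ~ [t].
The stem 'hand' ([nonɛde], [nonɛd]) shows [d] unchanged in both environments, so [d] cannot be basic with [t] derived in isolation.
So /t/ is underlying, and a rule of intervocalic voicing — voiceless stops become voiced between vowels — gives [d].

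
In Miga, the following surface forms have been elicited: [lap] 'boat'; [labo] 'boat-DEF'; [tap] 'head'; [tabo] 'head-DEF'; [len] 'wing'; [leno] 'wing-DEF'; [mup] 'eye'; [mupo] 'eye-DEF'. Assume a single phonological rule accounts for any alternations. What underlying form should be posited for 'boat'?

In [lap] and [labo] the final segment of 'boat' alternates: [p] ~ [b].
The stem 'eye' ([mup], [mupo]) shows [p] unchanged in both environments, so [p] cannot be basic with [b] derived before the DEF suffix.
So /b/ is underlying, and a rule of word-final obstruent devoicing — voiced obstruents become voiceless word-finally — gives [p].
So 'boat' = /lab/.

/lab/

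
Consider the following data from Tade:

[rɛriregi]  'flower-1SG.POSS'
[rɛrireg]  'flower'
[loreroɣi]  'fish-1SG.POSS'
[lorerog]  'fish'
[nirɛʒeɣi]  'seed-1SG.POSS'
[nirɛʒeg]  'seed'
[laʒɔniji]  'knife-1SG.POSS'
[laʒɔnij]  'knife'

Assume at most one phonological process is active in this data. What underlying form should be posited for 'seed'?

In [nirɛʒeɣi] and [nirɛʒeg] the final segment of 'seed' alternates: [ɣ] ~ [g].
But 'flower' keeps [g] in both environments ([rɛriregi], [rɛrireg]), so there is no rule changing /g/ to [ɣ] before the 1SG.POSS suffix.
The underlying segment must be /ɣ/; voiced fricatives become stops word-finally, yielding [g] there.
The underlying form of 'seed' is therefore /nirɛʒeɣ/.

/nirɛʒeɣ/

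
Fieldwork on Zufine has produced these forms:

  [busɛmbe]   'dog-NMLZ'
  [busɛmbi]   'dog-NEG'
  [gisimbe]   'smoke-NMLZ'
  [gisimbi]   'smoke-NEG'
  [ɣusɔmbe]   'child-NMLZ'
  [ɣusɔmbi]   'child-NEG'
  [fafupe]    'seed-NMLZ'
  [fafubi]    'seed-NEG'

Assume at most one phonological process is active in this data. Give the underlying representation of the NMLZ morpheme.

The NMLZ morpheme has two allomorphs, [-be] and [-pe].
The NEG suffix, which begins with [b], is invariant after every stem; so [b] is not altered by any rule here.
The NMLZ suffix is therefore /-pe/ underlyingly, with post-nasal voicing: voiceless stops become voiced after a nasal.

/-pe/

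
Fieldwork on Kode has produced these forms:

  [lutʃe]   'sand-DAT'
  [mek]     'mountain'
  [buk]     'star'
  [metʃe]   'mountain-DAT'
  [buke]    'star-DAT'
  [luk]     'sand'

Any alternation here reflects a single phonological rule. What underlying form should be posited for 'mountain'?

'mountain' shows [k] ~ [tʃ] at the end of the stem ([mek] vs [metʃe]).
But 'star' keeps [k] in both environments ([buk], [buke]), so there is no rule changing /k/ to [tʃ] before the DAT suffix.
The alternation reflects depalatalization: palato-alveolar /tʃ/ becomes [k] when no front vowel follows. /tʃ/ is underlying.
So 'mountain' = /metʃ/.

/metʃ/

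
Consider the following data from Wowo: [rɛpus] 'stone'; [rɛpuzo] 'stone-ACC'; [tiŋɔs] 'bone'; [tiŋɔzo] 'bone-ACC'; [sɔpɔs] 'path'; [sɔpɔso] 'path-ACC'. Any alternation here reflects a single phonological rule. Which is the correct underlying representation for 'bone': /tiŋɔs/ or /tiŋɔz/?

In [tiŋɔs] and [tiŋɔzo] the final segment of 'bone' alternates: [s] ~ [z].
If /s/ were underlying and a rule turned it into [z] before the ACC suffix, 'path' would also alternate; but it has [s] in both [sɔpɔs] and [sɔpɔso].
The alternation reflects word-final obstruent devoicing: voiced obstruents become voiceless word-finally. /z/ is underlying.

/tiŋɔz/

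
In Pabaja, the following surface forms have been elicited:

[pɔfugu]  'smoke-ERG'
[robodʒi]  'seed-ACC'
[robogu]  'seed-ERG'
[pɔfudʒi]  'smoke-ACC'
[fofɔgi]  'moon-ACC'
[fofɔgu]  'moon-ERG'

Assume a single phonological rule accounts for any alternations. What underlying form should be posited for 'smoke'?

The stem for 'smoke' ends in [g] in [pɔfugu] but [dʒ] in [pɔfudʒi].
Compare 'moon', with invariant [g] in [fofɔgu] and [fofɔgi]: an analysis with underlying /g/ and a rule producing [dʒ] before the ACC suffix would wrongly predict alternation here too.
The alternation reflects depalatalization: palato-alveolar /dʒ/ becomes [g] when no front vowel follows. /dʒ/ is underlying.
So 'smoke' = /pɔfudʒ/.

/pɔfudʒ/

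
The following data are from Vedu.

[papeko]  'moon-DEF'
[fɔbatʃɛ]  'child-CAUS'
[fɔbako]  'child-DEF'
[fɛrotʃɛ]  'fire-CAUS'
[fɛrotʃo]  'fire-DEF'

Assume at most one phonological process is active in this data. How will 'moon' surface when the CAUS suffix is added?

[papetʃɛ]

The root 'child' surfaces as [fɔbatʃɛ] and [fɔbako], with a stem-final [tʃ] ~ [k] alternation.
The stem 'fire' ([fɛrotʃɛ], [fɛrotʃo]) shows [tʃ] unchanged in both environments, so [tʃ] cannot be basic with [k] derived before the DEF suffix.
The underlying segment must be /k/; /k/ becomes palato-alveolar [tʃ] before a front vowel, yielding [tʃ] there.
From [papeko] the stem 'moon' is /papek/; before a front vowel this yields [papetʃɛ].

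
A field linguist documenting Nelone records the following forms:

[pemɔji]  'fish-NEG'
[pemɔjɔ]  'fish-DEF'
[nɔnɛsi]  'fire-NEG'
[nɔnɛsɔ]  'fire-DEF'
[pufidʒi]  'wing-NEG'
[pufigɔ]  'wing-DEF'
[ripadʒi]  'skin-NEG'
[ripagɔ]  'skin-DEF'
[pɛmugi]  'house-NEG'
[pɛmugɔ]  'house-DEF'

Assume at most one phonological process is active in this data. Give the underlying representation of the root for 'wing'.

'wing' shows [dʒ] ~ [g] at the end of the stem ([pufidʒi] vs [pufigɔ]).
Compare 'house', with invariant [g] in [pɛmugi] and [pɛmugɔ]: an analysis with underlying /g/ and a rule producing [dʒ] before the NEG suffix would wrongly predict alternation here too.
Therefore /dʒ/ is basic and [g] is derived by depalatalization (palato-alveolar /dʒ/ becomes [g] when no front vowel follows).

/pufidʒ/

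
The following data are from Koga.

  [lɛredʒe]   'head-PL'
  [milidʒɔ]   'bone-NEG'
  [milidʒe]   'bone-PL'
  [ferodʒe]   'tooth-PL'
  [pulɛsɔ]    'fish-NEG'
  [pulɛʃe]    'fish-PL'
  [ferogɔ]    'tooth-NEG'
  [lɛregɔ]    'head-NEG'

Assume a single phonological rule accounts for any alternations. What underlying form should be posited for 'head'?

The stem for 'head' ends in [dʒ] in [lɛredʒe] but [g] in [lɛregɔ].
If /dʒ/ were underlying and a rule turned it into [g] before the NEG suffix, 'bone' would also alternate; but it has [dʒ] in both [milidʒe] and [milidʒɔ].
Therefore /g/ is basic and [dʒ] is derived by palatalization before a front vowel (/g/ and /s/ become palato-alveolar [dʒ] and [ʃ] before a front vowel).
So 'head' = /lɛreg/.

/lɛreg/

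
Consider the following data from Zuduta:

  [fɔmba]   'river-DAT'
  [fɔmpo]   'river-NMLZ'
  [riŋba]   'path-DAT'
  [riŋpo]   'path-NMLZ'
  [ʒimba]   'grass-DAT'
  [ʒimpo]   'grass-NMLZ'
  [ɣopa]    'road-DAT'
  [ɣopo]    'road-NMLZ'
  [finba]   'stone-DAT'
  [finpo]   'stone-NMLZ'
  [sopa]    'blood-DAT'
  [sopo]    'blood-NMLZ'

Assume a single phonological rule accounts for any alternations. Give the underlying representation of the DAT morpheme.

The DAT suffix surfaces as [-ba] and [-pa], depending on the final segment of the stem.
By contrast the NMLZ suffix keeps its initial [p] throughout — that segment must be underlying.
The DAT suffix is therefore /-ba/ underlyingly, with post-vocalic devoicing: voiced stops become voiceless after a vowel.

/-ba/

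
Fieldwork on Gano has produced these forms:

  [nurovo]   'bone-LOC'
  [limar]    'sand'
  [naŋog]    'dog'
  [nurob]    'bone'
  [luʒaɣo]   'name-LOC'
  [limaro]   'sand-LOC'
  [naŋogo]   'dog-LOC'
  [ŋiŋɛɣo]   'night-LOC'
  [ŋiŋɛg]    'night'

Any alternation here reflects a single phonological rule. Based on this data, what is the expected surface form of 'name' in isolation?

[luʒag]

The stem for 'night' ends in [g] in [ŋiŋɛg] but [ɣ] in [ŋiŋɛɣo].
Compare 'dog', with invariant [g] in [naŋog] and [naŋogo]: an analysis with underlying /g/ and a rule producing [ɣ] before the LOC suffix would wrongly predict alternation here too.
The alternation reflects word-final hardening: voiced fricatives become stops word-finally. /ɣ/ is underlying.
The one attested form of 'name', [luʒaɣo], shows underlying /luʒaɣ/. Applying the same rule word-finally gives [luʒag].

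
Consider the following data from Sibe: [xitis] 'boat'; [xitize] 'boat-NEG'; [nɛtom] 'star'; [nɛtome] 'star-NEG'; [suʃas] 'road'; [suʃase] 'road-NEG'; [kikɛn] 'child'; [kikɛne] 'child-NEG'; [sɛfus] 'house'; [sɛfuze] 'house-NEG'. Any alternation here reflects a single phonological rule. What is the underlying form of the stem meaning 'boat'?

The stem for 'boat' ends in [s] in [xitis] but [z] in [xitize].
The stem 'road' ([suʃas], [suʃase]) shows [s] unchanged in both environments, so [s] cannot be basic with [z] derived before the NEG suffix.
Therefore /z/ is basic and [s] is derived by word-final obstruent devoicing (voiced obstruents become voiceless word-finally).

/xitiz/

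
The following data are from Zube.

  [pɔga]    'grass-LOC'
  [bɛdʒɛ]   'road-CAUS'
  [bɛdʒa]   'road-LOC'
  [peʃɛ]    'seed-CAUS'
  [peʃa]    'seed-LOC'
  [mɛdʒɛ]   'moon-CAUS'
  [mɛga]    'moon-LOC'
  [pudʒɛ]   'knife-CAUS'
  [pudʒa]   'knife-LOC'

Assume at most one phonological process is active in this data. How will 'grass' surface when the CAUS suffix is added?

The stem for 'moon' ends in [dʒ] in [mɛdʒɛ] but [g] in [mɛga].
But 'road' keeps [dʒ] in both environments ([bɛdʒɛ], [bɛdʒa]), so there is no rule changing /dʒ/ to [g] before the LOC suffix.
So /g/ is underlying, and a rule of palatalization before a front vowel — /g/ becomes palato-alveolar [dʒ] before a front vowel — gives [dʒ].
From [pɔga] the stem 'grass' is /pɔg/; before a front vowel this yields [pɔdʒɛ].

[pɔdʒɛ]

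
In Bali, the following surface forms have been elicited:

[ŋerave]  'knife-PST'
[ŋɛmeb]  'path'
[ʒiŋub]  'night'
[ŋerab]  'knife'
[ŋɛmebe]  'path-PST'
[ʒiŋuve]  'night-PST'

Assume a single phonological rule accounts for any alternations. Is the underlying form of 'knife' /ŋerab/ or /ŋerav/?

'knife' shows [b] ~ [v] at the end of the stem ([ŋerab] vs [ŋerave]).
The stem 'path' ([ŋɛmeb], [ŋɛmebe]) shows [b] unchanged in both environments, so [b] cannot be basic with [v] derived before the PST suffix.
So /v/ is underlying, and a rule of word-final hardening — voiced fricatives become stops word-finally — gives [b].

/ŋerav/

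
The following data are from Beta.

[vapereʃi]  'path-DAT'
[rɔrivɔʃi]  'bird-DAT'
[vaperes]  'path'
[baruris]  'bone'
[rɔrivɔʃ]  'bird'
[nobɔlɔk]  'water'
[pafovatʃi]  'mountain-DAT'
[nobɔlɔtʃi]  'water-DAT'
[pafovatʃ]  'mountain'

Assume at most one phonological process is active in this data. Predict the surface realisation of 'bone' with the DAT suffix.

The stem for 'path' ends in [s] in [vaperes] but [ʃ] in [vapereʃi].
If /ʃ/ were underlying and a rule turned it into [s] in isolation, 'bird' would also alternate; but it has [ʃ] in both [rɔrivɔʃ] and [rɔrivɔʃi].
So /s/ is underlying, and a rule of palatalization before a front vowel — /k/ and /s/ become palato-alveolar [tʃ] and [ʃ] before a front vowel — gives [ʃ].
From [baruris] the stem 'bone' is /baruris/; before a front vowel this yields [baruriʃi].

[baruriʃi]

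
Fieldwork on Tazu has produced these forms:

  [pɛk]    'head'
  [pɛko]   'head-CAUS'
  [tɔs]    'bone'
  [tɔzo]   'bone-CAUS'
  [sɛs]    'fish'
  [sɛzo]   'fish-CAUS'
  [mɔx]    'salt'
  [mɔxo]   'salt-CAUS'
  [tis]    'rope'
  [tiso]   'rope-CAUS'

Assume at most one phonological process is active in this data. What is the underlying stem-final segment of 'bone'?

In [tɔs] and [tɔzo] the final segment of 'bone' alternates: [s] ~ [z].
But 'rope' keeps [s] in both environments ([tis], [tiso]), so there is no rule changing /s/ to [z] before the CAUS suffix.
Therefore /z/ is basic and [s] is derived by word-final obstruent devoicing (voiced obstruents become voiceless word-finally).

/z/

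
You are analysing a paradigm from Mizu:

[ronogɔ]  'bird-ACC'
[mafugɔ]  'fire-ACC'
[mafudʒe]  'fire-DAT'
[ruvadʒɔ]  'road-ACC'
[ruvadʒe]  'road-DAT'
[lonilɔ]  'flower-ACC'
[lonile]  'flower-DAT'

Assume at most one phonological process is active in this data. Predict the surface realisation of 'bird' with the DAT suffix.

[ronodʒe]

In [mafugɔ] and [mafudʒe] the final segment of 'fire' alternates: [g] ~ [dʒ].
Compare 'road', with invariant [dʒ] in [ruvadʒɔ] and [ruvadʒe]: an analysis with underlying /dʒ/ and a rule producing [g] before the ACC suffix would wrongly predict alternation here too.
Therefore /g/ is basic and [dʒ] is derived by palatalization before a front vowel (/g/ becomes palato-alveolar [dʒ] before a front vowel).
From [ronogɔ] the stem 'bird' is /ronog/; before a front vowel this yields [ronodʒe].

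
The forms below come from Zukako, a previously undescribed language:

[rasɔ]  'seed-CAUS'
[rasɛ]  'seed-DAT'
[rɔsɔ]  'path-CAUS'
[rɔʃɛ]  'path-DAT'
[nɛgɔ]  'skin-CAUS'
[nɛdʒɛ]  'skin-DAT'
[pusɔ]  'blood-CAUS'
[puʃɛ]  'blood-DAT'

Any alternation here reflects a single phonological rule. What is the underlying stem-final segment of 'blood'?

/ʃ/

The root 'blood' surfaces as [pusɔ] and [puʃɛ], with a stem-final [s] ~ [ʃ] alternation.
The stem 'seed' ([rasɔ], [rasɛ]) shows [s] unchanged in both environments, so [s] cannot be basic with [ʃ] derived before the DAT suffix.
The alternation reflects depalatalization: palato-alveolar /dʒ/ and /ʃ/ become [g] and [s] when no front vowel follows. /ʃ/ is underlying.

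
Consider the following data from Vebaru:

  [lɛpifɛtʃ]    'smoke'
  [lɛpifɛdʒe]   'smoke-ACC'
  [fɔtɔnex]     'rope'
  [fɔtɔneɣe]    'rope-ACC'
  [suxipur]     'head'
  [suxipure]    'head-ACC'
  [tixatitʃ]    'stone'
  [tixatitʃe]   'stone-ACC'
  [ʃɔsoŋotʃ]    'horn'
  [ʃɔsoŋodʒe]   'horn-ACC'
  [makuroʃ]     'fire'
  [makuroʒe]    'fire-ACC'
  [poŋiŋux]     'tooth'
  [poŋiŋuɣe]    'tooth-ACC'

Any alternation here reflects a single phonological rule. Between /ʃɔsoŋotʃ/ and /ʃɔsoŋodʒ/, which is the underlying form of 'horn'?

The stem for 'horn' ends in [tʃ] in [ʃɔsoŋotʃ] but [dʒ] in [ʃɔsoŋodʒe].
The stem 'stone' ([tixatitʃ], [tixatitʃe]) shows [tʃ] unchanged in both environments, so [tʃ] cannot be basic with [dʒ] derived before the ACC suffix.
The alternation reflects word-final obstruent devoicing: voiced obstruents become voiceless word-finally. /dʒ/ is underlying.

/ʃɔsoŋodʒ/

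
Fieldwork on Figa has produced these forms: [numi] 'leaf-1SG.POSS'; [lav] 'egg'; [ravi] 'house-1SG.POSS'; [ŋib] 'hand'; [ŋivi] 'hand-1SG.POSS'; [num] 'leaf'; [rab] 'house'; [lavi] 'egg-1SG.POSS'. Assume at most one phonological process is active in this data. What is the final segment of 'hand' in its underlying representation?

The root 'hand' surfaces as [ŋivi] and [ŋib], with a stem-final [v] ~ [b] alternation.
Compare 'egg', with invariant [v] in [lavi] and [lav]: an analysis with underlying /v/ and a rule producing [b] in isolation would wrongly predict alternation here too.
Therefore /b/ is basic and [v] is derived by intervocalic spirantization (voiced stops become fricatives between vowels).

/b/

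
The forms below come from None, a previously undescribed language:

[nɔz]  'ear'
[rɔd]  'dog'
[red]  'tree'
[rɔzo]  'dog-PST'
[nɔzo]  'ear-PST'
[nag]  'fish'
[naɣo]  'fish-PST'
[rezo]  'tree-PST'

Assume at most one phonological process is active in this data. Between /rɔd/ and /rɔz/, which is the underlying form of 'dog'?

/rɔd/

The stem for 'dog' ends in [d] in [rɔd] but [z] in [rɔzo].
But 'ear' keeps [z] in both environments ([nɔz], [nɔzo]), so there is no rule changing /z/ to [d] in isolation.
Therefore /d/ is basic and [z] is derived by intervocalic spirantization (voiced stops become fricatives between vowels).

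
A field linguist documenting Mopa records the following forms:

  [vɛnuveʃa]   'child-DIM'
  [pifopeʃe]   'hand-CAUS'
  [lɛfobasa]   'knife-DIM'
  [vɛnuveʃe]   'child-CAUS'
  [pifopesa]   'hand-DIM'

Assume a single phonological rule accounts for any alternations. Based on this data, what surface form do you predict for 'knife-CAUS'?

[lɛfobaʃe]

The stem for 'hand' ends in [s] in [pifopesa] but [ʃ] in [pifopeʃe].
If /ʃ/ were underlying and a rule turned it into [s] before the DIM suffix, 'child' would also alternate; but it has [ʃ] in both [vɛnuveʃa] and [vɛnuveʃe].
Therefore /s/ is basic and [ʃ] is derived by palatalization before a front vowel (/s/ becomes palato-alveolar [ʃ] before a front vowel).
The one attested form of 'knife', [lɛfobasa], shows underlying /lɛfobas/. Applying the same rule before a front vowel gives [lɛfobaʃe].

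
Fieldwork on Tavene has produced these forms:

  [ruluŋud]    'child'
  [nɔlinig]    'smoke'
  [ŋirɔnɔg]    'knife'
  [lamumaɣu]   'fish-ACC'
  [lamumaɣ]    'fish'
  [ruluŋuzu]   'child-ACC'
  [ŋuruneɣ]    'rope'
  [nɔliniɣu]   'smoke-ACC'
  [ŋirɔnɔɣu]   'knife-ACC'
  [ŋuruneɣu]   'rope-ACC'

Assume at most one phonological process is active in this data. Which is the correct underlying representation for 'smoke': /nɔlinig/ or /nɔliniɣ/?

The stem for 'smoke' ends in [g] in [nɔlinig] but [ɣ] in [nɔliniɣu].
But 'fish' keeps [ɣ] in both environments ([lamumaɣ], [lamumaɣu]), so there is no rule changing /ɣ/ to [g] in isolation.
The underlying segment must be /g/; voiced stops become fricatives between vowels, yielding [ɣ] there.

/nɔlinig/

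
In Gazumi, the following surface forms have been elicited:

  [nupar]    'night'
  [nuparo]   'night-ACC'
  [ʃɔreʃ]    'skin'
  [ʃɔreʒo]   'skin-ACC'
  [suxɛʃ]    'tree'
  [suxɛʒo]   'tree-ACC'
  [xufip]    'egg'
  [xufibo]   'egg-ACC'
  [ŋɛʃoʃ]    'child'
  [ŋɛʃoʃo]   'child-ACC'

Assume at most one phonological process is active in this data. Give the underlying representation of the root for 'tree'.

/suxɛʒ/

The stem for 'tree' ends in [ʃ] in [suxɛʃ] but [ʒ] in [suxɛʒo].
The stem 'child' ([ŋɛʃoʃ], [ŋɛʃoʃo]) shows [ʃ] unchanged in both environments, so [ʃ] cannot be basic with [ʒ] derived before the ACC suffix.
So /ʒ/ is underlying, and a rule of word-final obstruent devoicing — voiced obstruents become voiceless word-finally — gives [ʃ].
Hence 'tree' is /suxɛʒ/ underlyingly.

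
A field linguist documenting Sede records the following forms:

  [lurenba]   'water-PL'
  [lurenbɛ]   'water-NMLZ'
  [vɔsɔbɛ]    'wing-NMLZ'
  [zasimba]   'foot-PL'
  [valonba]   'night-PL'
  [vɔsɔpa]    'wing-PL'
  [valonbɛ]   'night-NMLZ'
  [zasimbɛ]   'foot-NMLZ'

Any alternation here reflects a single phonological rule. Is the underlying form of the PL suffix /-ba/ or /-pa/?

/-pa/

The PL suffix surfaces as [-ba] and [-pa], depending on the final segment of the stem.
By contrast the NMLZ suffix keeps its initial [b] throughout — that segment must be underlying.
The PL suffix is therefore /-pa/ underlyingly, with post-nasal voicing: voiceless stops become voiced after a nasal.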